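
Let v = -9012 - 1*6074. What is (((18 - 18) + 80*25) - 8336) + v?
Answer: -21422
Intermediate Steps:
v = -15086 (v = -9012 - 6074 = -15086)
(((18 - 18) + 80*25) - 8336) + v = (((18 - 18) + 80*25) - 8336) - 15086 = ((0 + 2000) - 8336) - 15086 = (2000 - 8336) - 15086 = -6336 - 15086 = -21422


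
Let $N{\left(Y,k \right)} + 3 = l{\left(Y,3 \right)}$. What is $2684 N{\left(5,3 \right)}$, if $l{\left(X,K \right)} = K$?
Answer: $0$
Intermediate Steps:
$N{\left(Y,k \right)} = 0$ ($N{\left(Y,k \right)} = -3 + 3 = 0$)
$2684 N{\left(5,3 \right)} = 2684 \cdot 0 = 0$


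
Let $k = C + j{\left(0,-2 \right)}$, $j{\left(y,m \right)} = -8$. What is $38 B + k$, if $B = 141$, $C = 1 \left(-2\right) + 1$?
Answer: $5349$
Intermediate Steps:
$C = -1$ ($C = -2 + 1 = -1$)
$k = -9$ ($k = -1 - 8 = -9$)
$38 B + k = 38 \cdot 141 - 9 = 5358 - 9 = 5349$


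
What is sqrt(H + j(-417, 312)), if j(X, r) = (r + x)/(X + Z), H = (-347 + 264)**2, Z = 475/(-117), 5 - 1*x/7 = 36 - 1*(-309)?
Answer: sqrt(261423766627)/6158 ≈ 83.030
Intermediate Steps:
x = -2380 (x = 35 - 7*(36 - 1*(-309)) = 35 - 7*(36 + 309) = 35 - 7*345 = 35 - 2415 = -2380)
Z = -475/117 (Z = 475*(-1/117) = -475/117 ≈ -4.0598)
H = 6889 (H = (-83)**2 = 6889)
j(X, r) = (-2380 + r)/(-475/117 + X) (j(X, r) = (r - 2380)/(X - 475/117) = (-2380 + r)/(-475/117 + X))
sqrt(H + j(-417, 312)) = sqrt(6889 + 117*(-2380 + 312)/(-475 + 117*(-417))) = sqrt(6889 + 117*(-2068)/(-475 - 48789)) = sqrt(6889 + 117*(-2068)/(-49264)) = sqrt(6889 + 117*(-1/49264)*(-2068)) = sqrt(6889 + 60489/12316) = sqrt(84905413/12316) = sqrt(261423766627)/6158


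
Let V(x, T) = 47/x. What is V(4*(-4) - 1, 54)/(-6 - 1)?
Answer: 47/119 ≈ 0.39496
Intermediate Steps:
V(4*(-4) - 1, 54)/(-6 - 1) = (47/(4*(-4) - 1))/(-6 - 1) = (47/(-16 - 1))/(-7) = (47/(-17))*(-⅐) = (47*(-1/17))*(-⅐) = -47/17*(-⅐) = 47/119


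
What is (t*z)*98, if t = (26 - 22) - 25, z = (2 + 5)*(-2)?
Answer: 28812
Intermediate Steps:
z = -14 (z = 7*(-2) = -14)
t = -21 (t = 4 - 25 = -21)
(t*z)*98 = -21*(-14)*98 = 294*98 = 28812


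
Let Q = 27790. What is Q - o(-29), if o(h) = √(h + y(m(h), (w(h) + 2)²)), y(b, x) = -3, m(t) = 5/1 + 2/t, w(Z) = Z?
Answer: 27790 - 4*I*√2 ≈ 27790.0 - 5.6569*I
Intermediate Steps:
m(t) = 5 + 2/t (m(t) = 5*1 + 2/t = 5 + 2/t)
o(h) = √(-3 + h) (o(h) = √(h - 3) = √(-3 + h))
Q - o(-29) = 27790 - √(-3 - 29) = 27790 - √(-32) = 27790 - 4*I*√2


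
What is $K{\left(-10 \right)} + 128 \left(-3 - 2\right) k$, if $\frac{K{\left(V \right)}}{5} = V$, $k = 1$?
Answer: $-690$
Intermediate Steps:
$K{\left(V \right)} = 5 V$
$K{\left(-10 \right)} + 128 \left(-3 - 2\right) k = 5 \left(-10\right) + 128 \left(-3 - 2\right) 1 = -50 + 128 \left(\left(-5\right) 1\right) = -50 + 128 \left(-5\right) = -50 - 640 = -690$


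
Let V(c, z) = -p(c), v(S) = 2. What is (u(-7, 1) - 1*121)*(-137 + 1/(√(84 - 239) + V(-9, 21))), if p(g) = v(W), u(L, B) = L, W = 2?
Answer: 2788480/159 + 128*I*√155/159 ≈ 17538.0 + 10.023*I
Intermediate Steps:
p(g) = 2
V(c, z) = -2 (V(c, z) = -1*2 = -2)
(u(-7, 1) - 1*121)*(-137 + 1/(√(84 - 239) + V(-9, 21))) = (-7 - 1*121)*(-137 + 1/(√(84 - 239) - 2)) = (-7 - 121)*(-137 + 1/(√(-155) - 2)) = -128*(-137 + 1/(I*√155 - 2)) = -128*(-137 + 1/(-2 + I*√155)) = 17536 - 128/(-2 + I*√155)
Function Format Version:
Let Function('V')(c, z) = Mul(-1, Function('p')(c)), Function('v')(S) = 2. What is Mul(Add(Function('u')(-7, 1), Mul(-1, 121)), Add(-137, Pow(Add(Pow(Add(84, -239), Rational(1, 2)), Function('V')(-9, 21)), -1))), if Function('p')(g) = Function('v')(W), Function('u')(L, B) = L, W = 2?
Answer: Add(Rational(2788480, 159), Mul(Rational(128, 159), I, Pow(155, Rational(1, 2)))) ≈ Add(17538., Mul(10.023, I))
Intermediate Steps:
Function('p')(g) = 2
Function('V')(c, z) = -2 (Function('V')(c, z) = Mul(-1, 2) = -2)
Mul(Add(Function('u')(-7, 1), Mul(-1, 121)), Add(-137, Pow(Add(Pow(Add(84, -239), Rational(1, 2)), Function('V')(-9, 21)), -1))) = Mul(Add(-7, Mul(-1, 121)), Add(-137, Pow(Add(Pow(Add(84, -239), Rational(1, 2)), -2), -1))) = Mul(Add(-7, -121), Add(-137, Pow(Add(Pow(-155, Rational(1, 2)), -2), -1))) = Mul(-128, Add(-137, Pow(Add(Mul(I, Pow(155, Rational(1, 2))), -2), -1))) = Mul(-128, Add(-137, Pow(Add(-2, Mul(I, Pow(155, Rational(1, 2)))), -1))) = Add(17536, Mul(-128, Pow(Add(-2, Mul(I, Pow(155, Rational(1, 2)))), -1)))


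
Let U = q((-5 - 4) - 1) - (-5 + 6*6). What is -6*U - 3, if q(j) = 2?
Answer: 171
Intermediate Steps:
U = -29 (U = 2 - (-5 + 6*6) = 2 - (-5 + 36) = 2 - 1*31 = 2 - 31 = -29)
-6*U - 3 = -6*(-29) - 3 = 174 - 3 = 171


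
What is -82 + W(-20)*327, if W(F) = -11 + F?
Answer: -10219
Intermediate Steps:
-82 + W(-20)*327 = -82 + (-11 - 20)*327 = -82 - 31*327 = -82 - 10137 = -10219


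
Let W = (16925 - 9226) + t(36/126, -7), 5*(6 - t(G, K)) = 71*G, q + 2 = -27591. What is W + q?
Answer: -696222/35 ≈ -19892.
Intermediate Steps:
q = -27593 (q = -2 - 27591 = -27593)
t(G, K) = 6 - 71*G/5
W = 269533/35 (W = (16925 - 9226) + (6 - 2556/(5*126)) = 7699 + (6 - 2556/(5*126)) = 7699 + (6 - 71/5*2/7) = 7699 + (6 - 142/35) = 7699 + 68/35 = 269533/35 ≈ 7700.9)
W + q = 269533/35 - 27593 = -696222/35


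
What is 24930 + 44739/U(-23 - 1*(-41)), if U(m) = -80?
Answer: 1949661/80 ≈ 24371.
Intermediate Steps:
24930 + 44739/U(-23 - 1*(-41)) = 24930 + 44739/(-80) = 24930 + 44739*(-1/80) = 24930 - 44739/80 = 1949661/80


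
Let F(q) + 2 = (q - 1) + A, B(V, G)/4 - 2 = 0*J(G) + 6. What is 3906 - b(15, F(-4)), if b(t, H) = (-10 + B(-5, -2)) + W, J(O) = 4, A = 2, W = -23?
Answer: 3907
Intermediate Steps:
B(V, G) = 32 (B(V, G) = 8 + 4*(0*4 + 6) = 8 + 4*(0 + 6) = 8 + 4*6 = 8 + 24 = 32)
F(q) = -1 + q (F(q) = -2 + ((q - 1) + 2) = -2 + ((-1 + q) + 2) = -2 + (1 + q) = -1 + q)
b(t, H) = -1 (b(t, H) = (-10 + 32) - 23 = 22 - 23 = -1)
3906 - b(15, F(-4)) = 3906 - 1*(-1) = 3906 + 1 = 3907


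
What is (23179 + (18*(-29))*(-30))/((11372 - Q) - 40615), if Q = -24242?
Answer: -38839/5001 ≈ -7.7662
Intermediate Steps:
(23179 + (18*(-29))*(-30))/((11372 - Q) - 40615) = (23179 + (18*(-29))*(-30))/((11372 - 1*(-24242)) - 40615) = (23179 - 522*(-30))/((11372 + 24242) - 40615) = (23179 + 15660)/(35614 - 40615) = 38839/(-5001) = 38839*(-1/5001) = -38839/5001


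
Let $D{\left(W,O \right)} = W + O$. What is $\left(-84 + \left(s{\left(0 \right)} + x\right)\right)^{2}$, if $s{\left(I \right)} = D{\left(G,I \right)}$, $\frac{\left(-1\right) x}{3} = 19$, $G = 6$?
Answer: $18225$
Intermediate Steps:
$x = -57$ ($x = \left(-3\right) 19 = -57$)
$D{\left(W,O \right)} = O + W$
$s{\left(I \right)} = 6 + I$ ($s{\left(I \right)} = I + 6 = 6 + I$)
$\left(-84 + \left(s{\left(0 \right)} + x\right)\right)^{2} = \left(-84 + \left(\left(6 + 0\right) - 57\right)\right)^{2} = \left(-84 + \left(6 - 57\right)\right)^{2} = \left(-84 - 51\right)^{2} = \left(-135\right)^{2} = 18225$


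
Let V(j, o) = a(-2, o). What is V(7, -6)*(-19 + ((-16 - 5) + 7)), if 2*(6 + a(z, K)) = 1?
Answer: 363/2 ≈ 181.50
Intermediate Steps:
a(z, K) = -11/2 (a(z, K) = -6 + (1/2)*1 = -6 + 1/2 = -11/2)
V(j, o) = -11/2
V(7, -6)*(-19 + ((-16 - 5) + 7)) = -11*(-19 + ((-16 - 5) + 7))/2 = -11*(-19 + (-21 + 7))/2 = -11*(-19 - 14)/2 = -11/2*(-33) = 363/2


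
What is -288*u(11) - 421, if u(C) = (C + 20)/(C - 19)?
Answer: 695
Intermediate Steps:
u(C) = (20 + C)/(-19 + C)
-288*u(11) - 421 = -288*(20 + 11)/(-19 + 11) - 421 = -288*31/(-8) - 421 = -(-36)*31 - 421 = -288*(-31/8) - 421 = 1116 - 421 = 695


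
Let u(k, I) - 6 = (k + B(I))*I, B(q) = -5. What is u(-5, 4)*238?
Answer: -8092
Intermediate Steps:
u(k, I) = 6 + I*(-5 + k) (u(k, I) = 6 + (k - 5)*I = 6 + (-5 + k)*I = 6 + I*(-5 + k))
u(-5, 4)*238 = (6 - 5*4 + 4*(-5))*238 = (6 - 20 - 20)*238 = -34*238 = -8092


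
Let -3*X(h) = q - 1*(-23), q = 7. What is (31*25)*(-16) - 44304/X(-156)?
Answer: -39848/5 ≈ -7969.6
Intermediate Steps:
X(h) = -10 (X(h) = -(7 - 1*(-23))/3 = -(7 + 23)/3 = -⅓*30 = -10)
(31*25)*(-16) - 44304/X(-156) = (31*25)*(-16) - 44304/(-10) = 775*(-16) - 44304*(-1)/10 = -12400 - 1*(-22152/5) = -12400 + 22152/5 = -39848/5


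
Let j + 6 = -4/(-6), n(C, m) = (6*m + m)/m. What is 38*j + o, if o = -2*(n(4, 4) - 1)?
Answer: -644/3 ≈ -214.67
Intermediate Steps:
n(C, m) = 7 (n(C, m) = (7*m)/m = 7)
j = -16/3 (j = -6 - 4/(-6) = -6 - 4*(-1/6) = -6 + 2/3 = -16/3 ≈ -5.3333)
o = -12 (o = -2*(7 - 1) = -2*6 = -12)
38*j + o = 38*(-16/3) - 12 = -608/3 - 12 = -644/3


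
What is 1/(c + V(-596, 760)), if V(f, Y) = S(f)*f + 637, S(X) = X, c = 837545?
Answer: 1/1193398 ≈ 8.3794e-7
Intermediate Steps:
V(f, Y) = 637 + f**2 (V(f, Y) = f*f + 637 = f**2 + 637 = 637 + f**2)
1/(c + V(-596, 760)) = 1/(837545 + (637 + (-596)**2)) = 1/(837545 + (637 + 355216)) = 1/(837545 + 355853) = 1/1193398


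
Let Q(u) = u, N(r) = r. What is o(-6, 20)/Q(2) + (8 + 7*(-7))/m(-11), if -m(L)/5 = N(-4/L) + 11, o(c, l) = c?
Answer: -1424/625 ≈ -2.2784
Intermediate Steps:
m(L) = -55 + 20/L (m(L) = -5*(-4/L + 11) = -5*(11 - 4/L) = -55 + 20/L)
o(-6, 20)/Q(2) + (8 + 7*(-7))/m(-11) = -6/2 + (8 + 7*(-7))/(-55 + 20/(-11)) = -6*1/2 + (8 - 49)/(-55 + 20*(-1/11)) = -3 - 41/(-55 - 20/11) = -3 - 41/(-625/11) = -3 - 41*(-11/625) = -3 + 451/625 = -1424/625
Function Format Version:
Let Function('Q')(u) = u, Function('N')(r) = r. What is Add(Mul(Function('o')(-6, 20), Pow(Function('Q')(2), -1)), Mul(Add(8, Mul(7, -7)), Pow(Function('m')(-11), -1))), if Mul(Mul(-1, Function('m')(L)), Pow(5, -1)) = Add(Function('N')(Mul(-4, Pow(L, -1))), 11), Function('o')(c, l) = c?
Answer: Rational(-1424, 625) ≈ -2.2784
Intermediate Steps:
Function('m')(L) = Add(-55, Mul(20, Pow(L, -1))) (Function('m')(L) = Mul(-5, Add(Mul(-4, Pow(L, -1)), 11)) = Mul(-5, Add(11, Mul(-4, Pow(L, -1)))) = Add(-55, Mul(20, Pow(L, -1))))
Add(Mul(Function('o')(-6, 20), Pow(Function('Q')(2), -1)), Mul(Add(8, Mul(7, -7)), Pow(Function('m')(-11), -1))) = Add(Mul(-6, Pow(2, -1)), Mul(Add(8, Mul(7, -7)), Pow(Add(-55, Mul(20, Pow(-11, -1))), -1))) = Add(Mul(-6, Rational(1, 2)), Mul(Add(8, -49), Pow(Add(-55, Mul(20, Rational(-1, 11))), -1))) = Add(-3, Mul(-41, Pow(Add(-55, Rational(-20, 11)), -1))) = Add(-3, Mul(-41, Pow(Rational(-625, 11), -1))) = Add(-3, Mul(-41, Rational(-11, 625))) = Add(-3, Rational(451, 625)) = Rational(-1424, 625)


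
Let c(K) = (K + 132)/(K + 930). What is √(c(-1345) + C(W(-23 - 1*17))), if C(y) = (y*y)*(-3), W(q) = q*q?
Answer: I*√1322687496605/415 ≈ 2771.3*I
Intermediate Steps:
W(q) = q²
C(y) = -3*y² (C(y) = y²*(-3) = -3*y²)
c(K) = (132 + K)/(930 + K)
√(c(-1345) + C(W(-23 - 1*17))) = √((132 - 1345)/(930 - 1345) - 3*(-23 - 1*17)⁴) = √(-1213/(-415) - 3*(-23 - 17)⁴) = √(-1/415*(-1213) - 3*((-40)²)²) = √(1213/415 - 3*1600²) = √(1213/415 - 3*2560000) = √(1213/415 - 7680000) = √(-3187198787/415) = I*√1322687496605/415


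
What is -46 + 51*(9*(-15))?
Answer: -6931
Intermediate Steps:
-46 + 51*(9*(-15)) = -46 + 51*(-135) = -46 - 6885 = -6931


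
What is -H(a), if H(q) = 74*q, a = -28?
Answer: 2072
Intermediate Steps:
-H(a) = -74*(-28) = -1*(-2072) = 2072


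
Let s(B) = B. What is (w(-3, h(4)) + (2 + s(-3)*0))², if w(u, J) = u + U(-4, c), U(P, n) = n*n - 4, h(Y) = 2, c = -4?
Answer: 121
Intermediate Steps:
U(P, n) = -4 + n² (U(P, n) = n² - 4 = -4 + n²)
w(u, J) = 12 + u (w(u, J) = u + (-4 + (-4)²) = u + (-4 + 16) = u + 12 = 12 + u)
(w(-3, h(4)) + (2 + s(-3)*0))² = ((12 - 3) + (2 - 3*0))² = (9 + (2 + 0))² = (9 + 2)² = 11² = 121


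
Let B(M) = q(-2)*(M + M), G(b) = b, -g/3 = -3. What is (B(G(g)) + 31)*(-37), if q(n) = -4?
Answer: 1517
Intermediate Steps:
g = 9 (g = -3*(-3) = 9)
B(M) = -8*M (B(M) = -4*(M + M) = -8*M)
(B(G(g)) + 31)*(-37) = (-8*9 + 31)*(-37) = (-72 + 31)*(-37) = -41*(-37) = 1517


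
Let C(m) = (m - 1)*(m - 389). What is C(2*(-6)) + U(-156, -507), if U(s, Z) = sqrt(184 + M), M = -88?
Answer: 5213 + 4*sqrt(6) ≈ 5222.8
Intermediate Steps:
U(s, Z) = 4*sqrt(6) (U(s, Z) = sqrt(184 - 88) = sqrt(96) = 4*sqrt(6))
C(m) = (-1 + m)*(-389 + m)
C(2*(-6)) + U(-156, -507) = (389 + (2*(-6))**2 - 780*(-6)) + 4*sqrt(6) = (389 + (-12)**2 - 390*(-12)) + 4*sqrt(6) = (389 + 144 + 4680) + 4*sqrt(6) = 5213 + 4*sqrt(6)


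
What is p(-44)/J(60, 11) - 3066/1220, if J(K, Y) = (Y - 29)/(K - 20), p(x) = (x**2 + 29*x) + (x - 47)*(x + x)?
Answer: -105763397/5490 ≈ -19265.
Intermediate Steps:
p(x) = x**2 + 29*x + 2*x*(-47 + x) (p(x) = (x**2 + 29*x) + (-47 + x)*(2*x) = (x**2 + 29*x) + 2*x*(-47 + x) = x**2 + 29*x + 2*x*(-47 + x))
J(K, Y) = (-29 + Y)/(-20 + K)
p(-44)/J(60, 11) - 3066/1220 = (-44*(-65 + 3*(-44)))/(((-29 + 11)/(-20 + 60))) - 3066/1220 = (-44*(-65 - 132))/((-18/40)) - 3066*1/1220 = (-44*(-197))/(((1/40)*(-18))) - 1533/610 = 8668/(-9/20) - 1533/610 = 8668*(-20/9) - 1533/610 = -173360/9 - 1533/610 = -105763397/5490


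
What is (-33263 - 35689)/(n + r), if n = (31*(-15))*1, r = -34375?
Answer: 663/335 ≈ 1.9791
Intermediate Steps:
n = -465 (n = -465*1 = -465)
(-33263 - 35689)/(n + r) = (-33263 - 35689)/(-465 - 34375) = -68952/(-34840) = -68952*(-1/34840) = 663/335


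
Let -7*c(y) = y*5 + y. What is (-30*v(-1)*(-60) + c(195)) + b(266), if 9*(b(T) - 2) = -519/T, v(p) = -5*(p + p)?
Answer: 2033149/114 ≈ 17835.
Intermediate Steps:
v(p) = -10*p
b(T) = 2 - 173/(3*T) (b(T) = 2 + (-519/T)/9 = 2 - 173/(3*T))
c(y) = -6*y/7 (c(y) = -(y*5 + y)/7 = -(5*y + y)/7 = -6*y/7)
(-30*v(-1)*(-60) + c(195)) + b(266) = (-(-300)*(-1)*(-60) - 6/7*195) + (2 - 173/3/266) = (-30*10*(-60) - 1170/7) + (2 - 173/3*1/266) = (-300*(-60) - 1170/7) + (2 - 173/798) = (18000 - 1170/7) + 1423/798 = 124830/7 + 1423/798 = 2033149/114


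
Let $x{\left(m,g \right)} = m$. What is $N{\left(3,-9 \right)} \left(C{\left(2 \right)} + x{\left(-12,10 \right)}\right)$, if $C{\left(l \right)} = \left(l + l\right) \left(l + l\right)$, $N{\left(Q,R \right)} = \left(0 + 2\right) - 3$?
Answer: $-4$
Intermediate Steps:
$N{\left(Q,R \right)} = -1$ ($N{\left(Q,R \right)} = 2 - 3 = -1$)
$C{\left(l \right)} = 4 l^{2}$ ($C{\left(l \right)} = 2 l 2 l = 4 l^{2}$)
$N{\left(3,-9 \right)} \left(C{\left(2 \right)} + x{\left(-12,10 \right)}\right) = - (4 \cdot 2^{2} - 12) = - (4 \cdot 4 - 12) = - (16 - 12) = \left(-1\right) 4 = -4$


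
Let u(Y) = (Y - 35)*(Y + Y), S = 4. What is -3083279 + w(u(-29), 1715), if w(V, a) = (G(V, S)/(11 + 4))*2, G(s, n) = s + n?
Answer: -46241753/15 ≈ -3.0828e+6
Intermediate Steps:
u(Y) = 2*Y*(-35 + Y) (u(Y) = (-35 + Y)*(2*Y) = 2*Y*(-35 + Y))
G(s, n) = n + s
w(V, a) = 8/15 + 2*V/15 (w(V, a) = ((4 + V)/(11 + 4))*2 = ((4 + V)/15)*2 = ((4 + V)*(1/15))*2 = (4/15 + V/15)*2 = 8/15 + 2*V/15)
-3083279 + w(u(-29), 1715) = -3083279 + (8/15 + 2*(2*(-29)*(-35 - 29))/15) = -3083279 + (8/15 + 2*(2*(-29)*(-64))/15) = -3083279 + (8/15 + (2/15)*3712) = -3083279 + (8/15 + 7424/15) = -3083279 + 7432/15 = -46241753/15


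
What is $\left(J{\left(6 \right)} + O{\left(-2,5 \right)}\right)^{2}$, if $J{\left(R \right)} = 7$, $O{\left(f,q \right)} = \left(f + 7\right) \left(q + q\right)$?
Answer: $3249$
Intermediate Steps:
$O{\left(f,q \right)} = 2 q \left(7 + f\right)$ ($O{\left(f,q \right)} = \left(7 + f\right) 2 q = 2 q \left(7 + f\right)$)
$\left(J{\left(6 \right)} + O{\left(-2,5 \right)}\right)^{2} = \left(7 + 2 \cdot 5 \left(7 - 2\right)\right)^{2} = \left(7 + 2 \cdot 5 \cdot 5\right)^{2} = \left(7 + 50\right)^{2} = 57^{2} = 3249$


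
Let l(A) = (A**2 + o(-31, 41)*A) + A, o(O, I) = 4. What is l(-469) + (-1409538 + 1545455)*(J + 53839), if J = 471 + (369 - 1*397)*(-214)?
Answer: 8196284550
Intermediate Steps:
J = 6463 (J = 471 + (369 - 397)*(-214) = 471 - 28*(-214) = 471 + 5992 = 6463)
l(A) = A**2 + 5*A (l(A) = (A**2 + 4*A) + A = A**2 + 5*A)
l(-469) + (-1409538 + 1545455)*(J + 53839) = -469*(5 - 469) + (-1409538 + 1545455)*(6463 + 53839) = -469*(-464) + 135917*60302 = 217616 + 8196066934 = 8196284550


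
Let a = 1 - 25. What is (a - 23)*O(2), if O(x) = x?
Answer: -94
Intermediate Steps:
a = -24
(a - 23)*O(2) = (-24 - 23)*2 = -47*2 = -94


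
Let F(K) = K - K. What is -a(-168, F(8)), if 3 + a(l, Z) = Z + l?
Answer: 171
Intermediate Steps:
F(K) = 0
a(l, Z) = -3 + Z + l (a(l, Z) = -3 + (Z + l) = -3 + Z + l)
-a(-168, F(8)) = -(-3 + 0 - 168) = -1*(-171) = 171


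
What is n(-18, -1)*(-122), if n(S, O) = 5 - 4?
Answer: -122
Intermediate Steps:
n(S, O) = 1
n(-18, -1)*(-122) = 1*(-122) = -122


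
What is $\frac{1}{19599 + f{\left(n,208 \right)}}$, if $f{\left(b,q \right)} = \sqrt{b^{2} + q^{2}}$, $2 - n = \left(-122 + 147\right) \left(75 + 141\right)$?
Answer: $\frac{19599}{354939133} - \frac{2 \sqrt{7295417}}{354939133} \approx 3.9998 \cdot 10^{-5}$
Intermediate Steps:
$n = -5398$ ($n = 2 - \left(-122 + 147\right) \left(75 + 141\right) = 2 - 25 \cdot 216 = 2 - 5400 = -5398$)
$\frac{1}{19599 + f{\left(n,208 \right)}} = \frac{1}{19599 + \sqrt{\left(-5398\right)^{2} + 208^{2}}} = \frac{1}{19599 + \sqrt{29138404 + 43264}} = \frac{1}{19599 + \sqrt{29181668}} = \frac{1}{19599 + 2 \sqrt{7295417}}$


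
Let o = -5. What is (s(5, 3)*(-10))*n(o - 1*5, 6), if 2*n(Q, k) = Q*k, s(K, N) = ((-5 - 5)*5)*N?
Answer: -45000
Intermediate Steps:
s(K, N) = -50*N (s(K, N) = (-10*5)*N = -50*N)
n(Q, k) = Q*k/2 (n(Q, k) = (Q*k)/2 = Q*k/2)
(s(5, 3)*(-10))*n(o - 1*5, 6) = (-50*3*(-10))*((1/2)*(-5 - 1*5)*6) = (-150*(-10))*((1/2)*(-5 - 5)*6) = 1500*((1/2)*(-10)*6) = 1500*(-30) = -45000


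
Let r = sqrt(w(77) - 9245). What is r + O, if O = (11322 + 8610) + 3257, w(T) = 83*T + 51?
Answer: 23189 + I*sqrt(2803) ≈ 23189.0 + 52.943*I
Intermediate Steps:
w(T) = 51 + 83*T
O = 23189 (O = 19932 + 3257 = 23189)
r = I*sqrt(2803) (r = sqrt((51 + 83*77) - 9245) = sqrt((51 + 6391) - 9245) = sqrt(6442 - 9245) = sqrt(-2803) = I*sqrt(2803) ≈ 52.943*I)
r + O = I*sqrt(2803) + 23189 = 23189 + I*sqrt(2803)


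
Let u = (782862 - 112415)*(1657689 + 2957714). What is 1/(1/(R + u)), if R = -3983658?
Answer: 3094379111483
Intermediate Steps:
u = 3094383095141 (u = 670447*4615403 = 3094383095141)
1/(1/(R + u)) = 1/(1/(-3983658 + 3094383095141)) = 1/(1/3094379111483) = 3094379111483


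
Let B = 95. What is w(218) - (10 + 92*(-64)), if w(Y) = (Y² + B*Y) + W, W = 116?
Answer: 74228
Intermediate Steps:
w(Y) = 116 + Y² + 95*Y (w(Y) = (Y² + 95*Y) + 116 = 116 + Y² + 95*Y)
w(218) - (10 + 92*(-64)) = (116 + 218² + 95*218) - (10 + 92*(-64)) = (116 + 47524 + 20710) - (10 - 5888) = 68350 - 1*(-5878) = 68350 + 5878 = 74228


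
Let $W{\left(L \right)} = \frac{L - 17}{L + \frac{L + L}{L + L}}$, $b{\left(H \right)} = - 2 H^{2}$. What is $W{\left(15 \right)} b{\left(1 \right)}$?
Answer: $\frac{1}{4} \approx 0.25$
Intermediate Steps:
$W{\left(L \right)} = \frac{-17 + L}{1 + L}$ ($W{\left(L \right)} = \frac{-17 + L}{L + \frac{2 L}{2 L}} = \frac{-17 + L}{L + 2 L \frac{1}{2 L}} = \frac{-17 + L}{L + 1} = \frac{-17 + L}{1 + L}$)
$W{\left(15 \right)} b{\left(1 \right)} = \frac{-17 + 15}{1 + 15} \left(- 2 \cdot 1^{2}\right) = \frac{1}{16} \left(-2\right) \left(\left(-2\right) 1\right) = \frac{1}{16} \left(-2\right) \left(-2\right) = \left(- \frac{1}{8}\right) \left(-2\right) = \frac{1}{4}$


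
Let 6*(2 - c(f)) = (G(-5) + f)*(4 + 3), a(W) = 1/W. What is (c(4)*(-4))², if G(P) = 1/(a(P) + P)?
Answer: 16129/169 ≈ 95.438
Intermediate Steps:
G(P) = 1/(P + 1/P) (G(P) = 1/(1/P + P) = 1/(P + 1/P))
c(f) = 347/156 - 7*f/6 (c(f) = 2 - (-5/(1 + (-5)²) + f)*(4 + 3)/6 = 2 - (-5/(1 + 25) + f)*7/6 = 2 - (-5/26 + f)*7/6 = 2 - (-35/26 + 7*f)/6 = 2 + (35/156 - 7*f/6) = 347/156 - 7*f/6)
(c(4)*(-4))² = ((347/156 - 7/6*4)*(-4))² = ((347/156 - 14/3)*(-4))² = (-127/52*(-4))² = (127/13)² = 16129/169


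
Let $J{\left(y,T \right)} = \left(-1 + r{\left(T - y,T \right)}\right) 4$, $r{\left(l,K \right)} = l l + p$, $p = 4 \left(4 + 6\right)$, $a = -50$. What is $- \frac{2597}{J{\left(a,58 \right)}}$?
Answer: $- \frac{2597}{46812} \approx -0.055477$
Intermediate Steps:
$p = 40$ ($p = 4 \cdot 10 = 40$)
$r{\left(l,K \right)} = 40 + l^{2}$ ($r{\left(l,K \right)} = l l + 40 = l^{2} + 40 = 40 + l^{2}$)
$J{\left(y,T \right)} = 156 + 4 \left(T - y\right)^{2}$ ($J{\left(y,T \right)} = \left(-1 + \left(40 + \left(T - y\right)^{2}\right)\right) 4 = \left(39 + \left(T - y\right)^{2}\right) 4 = 156 + 4 \left(T - y\right)^{2}$)
$- \frac{2597}{J{\left(a,58 \right)}} = - \frac{2597}{156 + 4 \left(58 - -50\right)^{2}} = - \frac{2597}{156 + 4 \left(58 + 50\right)^{2}} = - \frac{2597}{156 + 4 \cdot 108^{2}} = - \frac{2597}{156 + 4 \cdot 11664} = - \frac{2597}{156 + 46656} = - \frac{2597}{46812}$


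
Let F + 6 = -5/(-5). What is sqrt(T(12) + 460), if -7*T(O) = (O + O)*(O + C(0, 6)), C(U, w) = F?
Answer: 2*sqrt(109) ≈ 20.881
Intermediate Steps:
F = -5 (F = -6 - 5/(-5) = -6 - 5*(-1/5) = -6 + 1 = -5)
C(U, w) = -5
T(O) = -2*O*(-5 + O)/7 (T(O) = -(O + O)*(O - 5)/7 = -2*O*(-5 + O)/7)
sqrt(T(12) + 460) = sqrt((2/7)*12*(5 - 1*12) + 460) = sqrt((2/7)*12*(5 - 12) + 460) = sqrt((2/7)*12*(-7) + 460) = sqrt(-24 + 460) = sqrt(436) = 2*sqrt(109)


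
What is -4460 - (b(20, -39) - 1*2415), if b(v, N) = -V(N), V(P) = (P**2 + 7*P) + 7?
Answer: -790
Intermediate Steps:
V(P) = 7 + P**2 + 7*P
b(v, N) = -7 - N**2 - 7*N (b(v, N) = -(7 + N**2 + 7*N) = -7 - N**2 - 7*N)
-4460 - (b(20, -39) - 1*2415) = -4460 - ((-7 - 1*(-39)**2 - 7*(-39)) - 1*2415) = -4460 - ((-7 - 1*1521 + 273) - 2415) = -4460 - ((-7 - 1521 + 273) - 2415) = -4460 - (-1255 - 2415) = -4460 - 1*(-3670) = -4460 + 3670 = -790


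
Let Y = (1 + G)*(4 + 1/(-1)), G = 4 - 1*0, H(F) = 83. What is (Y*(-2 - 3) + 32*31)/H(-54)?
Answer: 917/83 ≈ 11.048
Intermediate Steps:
G = 4 (G = 4 + 0 = 4)
Y = 15 (Y = (1 + 4)*(4 + 1/(-1)) = 5*(4 + 1*(-1)) = 5*(4 - 1) = 5*3 = 15)
(Y*(-2 - 3) + 32*31)/H(-54) = (15*(-2 - 3) + 32*31)/83 = (15*(-5) + 992)*(1/83) = (-75 + 992)*(1/83) = 917*(1/83) = 917/83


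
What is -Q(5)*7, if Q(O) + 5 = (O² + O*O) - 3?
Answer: -294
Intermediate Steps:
Q(O) = -8 + 2*O² (Q(O) = -5 + ((O² + O*O) - 3) = -5 + ((O² + O²) - 3) = -5 + (2*O² - 3) = -5 + (-3 + 2*O²) = -8 + 2*O²)
-Q(5)*7 = -(-8 + 2*5²)*7 = -(-8 + 2*25)*7 = -(-8 + 50)*7 = -1*42*7 = -42*7 = -294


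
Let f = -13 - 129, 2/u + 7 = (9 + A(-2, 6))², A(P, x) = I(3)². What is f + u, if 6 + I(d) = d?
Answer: -45012/317 ≈ -141.99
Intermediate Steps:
I(d) = -6 + d
A(P, x) = 9 (A(P, x) = (-6 + 3)² = (-3)² = 9)
u = 2/317 (u = 2/(-7 + (9 + 9)²) = 2/(-7 + 18²) = 2/(-7 + 324) = 2/317 ≈ 0.0063092)
f = -142
f + u = -142 + 2/317 = -45012/317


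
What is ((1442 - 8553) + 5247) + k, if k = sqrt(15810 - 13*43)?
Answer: -1864 + sqrt(15251) ≈ -1740.5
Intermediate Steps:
k = sqrt(15251) (k = sqrt(15810 - 559) = sqrt(15251) ≈ 123.49)
((1442 - 8553) + 5247) + k = ((1442 - 8553) + 5247) + sqrt(15251) = (-7111 + 5247) + sqrt(15251) = -1864 + sqrt(15251)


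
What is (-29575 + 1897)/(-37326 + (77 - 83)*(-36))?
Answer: 4613/6185 ≈ 0.74584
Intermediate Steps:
(-29575 + 1897)/(-37326 + (77 - 83)*(-36)) = -27678/(-37326 - 6*(-36)) = -27678/(-37326 + 216) = -27678/(-37110) = -27678*(-1/37110) = 4613/6185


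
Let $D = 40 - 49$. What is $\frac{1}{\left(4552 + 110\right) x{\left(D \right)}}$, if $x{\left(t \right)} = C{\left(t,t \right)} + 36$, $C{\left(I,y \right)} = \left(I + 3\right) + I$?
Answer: $\frac{1}{97902} \approx 1.0214 \cdot 10^{-5}$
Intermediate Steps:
$D = -9$ ($D = 40 - 49 = -9$)
$C{\left(I,y \right)} = 3 + 2 I$ ($C{\left(I,y \right)} = \left(3 + I\right) + I = 3 + 2 I$)
$x{\left(t \right)} = 39 + 2 t$ ($x{\left(t \right)} = \left(3 + 2 t\right) + 36 = 39 + 2 t$)
$\frac{1}{\left(4552 + 110\right) x{\left(D \right)}} = \frac{1}{\left(4552 + 110\right) \left(39 + 2 \left(-9\right)\right)} = \frac{1}{4662 \left(39 - 18\right)} = \frac{1}{4662 \cdot 21} = \frac{1}{4662} \cdot \frac{1}{21} = \frac{1}{97902}$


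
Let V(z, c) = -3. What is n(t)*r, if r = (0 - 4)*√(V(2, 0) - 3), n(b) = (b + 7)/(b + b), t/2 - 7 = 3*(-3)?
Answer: 3*I*√6/2 ≈ 3.6742*I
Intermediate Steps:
t = -4 (t = 14 + 2*(3*(-3)) = 14 + 2*(-9) = 14 - 18 = -4)
n(b) = (7 + b)/(2*b) (n(b) = (7 + b)/((2*b)) = (7 + b)*(1/(2*b)) = (7 + b)/(2*b))
r = -4*I*√6 (r = (0 - 4)*√(-3 - 3) = -4*I*√6 ≈ -9.798*I)
n(t)*r = ((½)*(7 - 4)/(-4))*(-4*I*√6) = ((½)*(-¼)*3)*(-4*I*√6) = -(-3)*I*√6/2 = 3*I*√6/2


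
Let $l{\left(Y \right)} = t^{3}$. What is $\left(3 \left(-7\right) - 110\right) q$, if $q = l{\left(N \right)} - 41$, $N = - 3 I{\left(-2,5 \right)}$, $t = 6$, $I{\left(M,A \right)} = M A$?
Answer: $-22925$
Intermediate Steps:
$I{\left(M,A \right)} = A M$
$N = 30$ ($N = - 3 \cdot 5 \left(-2\right) = \left(-3\right) \left(-10\right) = 30$)
$l{\left(Y \right)} = 216$ ($l{\left(Y \right)} = 6^{3} = 216$)
$q = 175$ ($q = 216 - 41 = 175$)
$\left(3 \left(-7\right) - 110\right) q = \left(3 \left(-7\right) - 110\right) 175 = \left(-21 - 110\right) 175 = \left(-131\right) 175 = -22925$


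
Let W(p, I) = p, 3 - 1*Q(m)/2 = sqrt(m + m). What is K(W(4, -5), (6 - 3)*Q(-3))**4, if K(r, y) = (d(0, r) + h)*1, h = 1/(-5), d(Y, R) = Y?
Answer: 1/625 ≈ 0.0016000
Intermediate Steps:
Q(m) = 6 - 2*sqrt(2)*sqrt(m) (Q(m) = 6 - 2*sqrt(m + m) = 6 - 2*sqrt(2)*sqrt(m))
h = -1/5 ≈ -0.20000
K(r, y) = -1/5 (K(r, y) = (0 - 1/5)*1 = -1/5*1 = -1/5)
K(W(4, -5), (6 - 3)*Q(-3))**4 = (-1/5)**4 = 1/625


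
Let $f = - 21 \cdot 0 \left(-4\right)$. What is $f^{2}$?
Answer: $0$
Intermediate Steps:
$f = 0$ ($f = \left(-21\right) 0 = 0$)
$f^{2} = 0^{2} = 0$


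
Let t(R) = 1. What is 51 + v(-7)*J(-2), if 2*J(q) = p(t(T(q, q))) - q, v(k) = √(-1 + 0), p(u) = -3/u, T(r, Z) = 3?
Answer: 51 - I/2 ≈ 51.0 - 0.5*I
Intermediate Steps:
v(k) = I (v(k) = √(-1) = I)
J(q) = -3/2 - q/2 (J(q) = (-3/1 - q)/2 = (-3*1 - q)/2 = (-3 - q)/2 = -3/2 - q/2)
51 + v(-7)*J(-2) = 51 + I*(-3/2 - ½*(-2)) = 51 + I*(-3/2 + 1) = 51 + I*(-½) = 51 - I/2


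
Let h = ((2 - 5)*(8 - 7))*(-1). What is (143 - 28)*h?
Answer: 345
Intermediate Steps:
h = 3 (h = -3*1*(-1) = -3*(-1) = 3)
(143 - 28)*h = (143 - 28)*3 = 115*3 = 345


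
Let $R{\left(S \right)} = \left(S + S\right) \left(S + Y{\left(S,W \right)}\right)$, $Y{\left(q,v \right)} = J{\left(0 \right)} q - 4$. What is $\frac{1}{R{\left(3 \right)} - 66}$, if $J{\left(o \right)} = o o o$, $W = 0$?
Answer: $- \frac{1}{72} \approx -0.013889$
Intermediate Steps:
$J{\left(o \right)} = o^{3}$ ($J{\left(o \right)} = o^{2} o = o^{3}$)
$Y{\left(q,v \right)} = -4$ ($Y{\left(q,v \right)} = 0^{3} q - 4 = 0 q - 4 = 0 - 4 = -4$)
$R{\left(S \right)} = 2 S \left(-4 + S\right)$ ($R{\left(S \right)} = \left(S + S\right) \left(S - 4\right) = 2 S \left(-4 + S\right)$)
$\frac{1}{R{\left(3 \right)} - 66} = \frac{1}{2 \cdot 3 \left(-4 + 3\right) - 66} = \frac{1}{2 \cdot 3 \left(-1\right) - 66} = \frac{1}{-6 - 66} = \frac{1}{-72} = - \frac{1}{72}$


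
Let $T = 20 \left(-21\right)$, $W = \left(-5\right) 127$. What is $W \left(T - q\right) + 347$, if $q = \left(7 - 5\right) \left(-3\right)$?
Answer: $263237$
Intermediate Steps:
$W = -635$
$T = -420$
$q = -6$ ($q = 2 \left(-3\right) = -6$)
$W \left(T - q\right) + 347 = - 635 \left(-420 - -6\right) + 347 = - 635 \left(-420 + 6\right) + 347 = \left(-635\right) \left(-414\right) + 347 = 262890 + 347 = 263237$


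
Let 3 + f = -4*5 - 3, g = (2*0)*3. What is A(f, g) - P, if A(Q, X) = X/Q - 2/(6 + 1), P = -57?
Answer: 397/7 ≈ 56.714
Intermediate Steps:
g = 0 (g = 0*3 = 0)
f = -26 (f = -3 + (-4*5 - 3) = -3 + (-20 - 3) = -3 - 23 = -26)
A(Q, X) = -2/7 + X/Q (A(Q, X) = X/Q - 2/7 = -2/7 + X/Q)
A(f, g) - P = (-2/7 + 0/(-26)) - 1*(-57) = (-2/7 + 0*(-1/26)) + 57 = (-2/7 + 0) + 57 = -2/7 + 57 = 397/7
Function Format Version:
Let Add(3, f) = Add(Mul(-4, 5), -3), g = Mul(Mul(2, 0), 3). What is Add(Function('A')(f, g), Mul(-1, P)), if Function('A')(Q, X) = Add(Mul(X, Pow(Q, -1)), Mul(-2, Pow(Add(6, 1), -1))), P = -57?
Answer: Rational(397, 7) ≈ 56.714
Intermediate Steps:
g = 0 (g = Mul(0, 3) = 0)
f = -26 (f = Add(-3, Add(Mul(-4, 5), -3)) = Add(-3, Add(-20, -3)) = Add(-3, -23) = -26)
Function('A')(Q, X) = Add(Rational(-2, 7), Mul(X, Pow(Q, -1))) (Function('A')(Q, X) = Add(Mul(X, Pow(Q, -1)), Mul(-2, Pow(7, -1))) = Add(Mul(X, Pow(Q, -1)), Mul(-2, Rational(1, 7))) = Add(Mul(X, Pow(Q, -1)), Rational(-2, 7)) = Add(Rational(-2, 7), Mul(X, Pow(Q, -1))))
Add(Function('A')(f, g), Mul(-1, P)) = Add(Add(Rational(-2, 7), Mul(0, Pow(-26, -1))), Mul(-1, -57)) = Add(Add(Rational(-2, 7), Mul(0, Rational(-1, 26))), 57) = Add(Add(Rational(-2, 7), 0), 57) = Add(Rational(-2, 7), 57) = Rational(397, 7)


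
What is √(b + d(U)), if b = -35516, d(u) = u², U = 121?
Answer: 5*I*√835 ≈ 144.48*I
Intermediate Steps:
√(b + d(U)) = √(-35516 + 121²) = √(-35516 + 14641) = √(-20875) = 5*I*√835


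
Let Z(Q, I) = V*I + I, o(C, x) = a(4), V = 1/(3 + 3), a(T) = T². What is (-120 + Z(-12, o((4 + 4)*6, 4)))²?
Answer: 92416/9 ≈ 10268.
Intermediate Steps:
V = ⅙ (V = 1/6 = ⅙ ≈ 0.16667)
o(C, x) = 16 (o(C, x) = 4² = 16)
Z(Q, I) = 7*I/6 (Z(Q, I) = I/6 + I = 7*I/6)
(-120 + Z(-12, o((4 + 4)*6, 4)))² = (-120 + (7/6)*16)² = (-120 + 56/3)² = (-304/3)² = 92416/9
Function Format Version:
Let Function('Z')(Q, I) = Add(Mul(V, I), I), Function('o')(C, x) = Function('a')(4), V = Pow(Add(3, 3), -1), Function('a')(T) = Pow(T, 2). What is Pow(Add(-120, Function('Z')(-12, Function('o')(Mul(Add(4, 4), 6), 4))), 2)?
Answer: Rational(92416, 9) ≈ 10268.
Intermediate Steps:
V = Rational(1, 6) (V = Pow(6, -1) = Rational(1, 6) ≈ 0.16667)
Function('o')(C, x) = 16 (Function('o')(C, x) = Pow(4, 2) = 16)
Function('Z')(Q, I) = Mul(Rational(7, 6), I) (Function('Z')(Q, I) = Add(Mul(Rational(1, 6), I), I) = Mul(Rational(7, 6), I))
Pow(Add(-120, Function('Z')(-12, Function('o')(Mul(Add(4, 4), 6), 4))), 2) = Pow(Add(-120, Mul(Rational(7, 6), 16)), 2) = Pow(Add(-120, Rational(56, 3)), 2) = Pow(Rational(-304, 3), 2) = Rational(92416, 9)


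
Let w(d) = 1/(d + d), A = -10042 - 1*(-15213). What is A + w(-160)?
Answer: 1654719/320 ≈ 5171.0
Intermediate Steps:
A = 5171 (A = -10042 + 15213 = 5171)
w(d) = 1/(2*d)
A + w(-160) = 5171 + (½)/(-160) = 5171 + (½)*(-1/160) = 5171 - 1/320 = 1654719/320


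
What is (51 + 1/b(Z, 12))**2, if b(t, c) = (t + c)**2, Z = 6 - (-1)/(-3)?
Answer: 20525719824/7890481 ≈ 2601.3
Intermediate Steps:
Z = 17/3 (Z = 6 - (-1)*(-1)/3 = 6 - 1*1/3 = 6 - 1/3 = 17/3 ≈ 5.6667)
b(t, c) = (c + t)**2
(51 + 1/b(Z, 12))**2 = (51 + 1/((12 + 17/3)**2))**2 = (51 + 1/((53/3)**2))**2 = (51 + 1/(2809/9))**2 = (51 + 9/2809)**2 = (143268/2809)**2 = 20525719824/7890481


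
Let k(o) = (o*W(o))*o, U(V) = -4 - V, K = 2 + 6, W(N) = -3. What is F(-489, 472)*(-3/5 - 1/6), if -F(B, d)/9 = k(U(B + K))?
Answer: -47098503/10 ≈ -4.7098e+6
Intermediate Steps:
K = 8
k(o) = -3*o² (k(o) = (o*(-3))*o = (-3*o)*o = -3*o²)
F(B, d) = 27*(-12 - B)² (F(B, d) = -(-27)*(-4 - (B + 8))² = -(-27)*(-4 - (8 + B))² = -(-27)*(-4 + (-8 - B))² = -(-27)*(-12 - B)² = 27*(-12 - B)²)
F(-489, 472)*(-3/5 - 1/6) = (27*(12 - 489)²)*(-3/5 - 1/6) = (27*(-477)²)*(-3*⅕ - 1*⅙) = (27*227529)*(-⅗ - ⅙) = 6143283*(-23/30) = -47098503/10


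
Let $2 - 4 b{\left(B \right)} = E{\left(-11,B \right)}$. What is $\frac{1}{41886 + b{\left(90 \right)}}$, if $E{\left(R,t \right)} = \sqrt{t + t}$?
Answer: $\frac{83773}{3508957742} + \frac{3 \sqrt{5}}{3508957742} \approx 2.3876 \cdot 10^{-5}$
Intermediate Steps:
$E{\left(R,t \right)} = \sqrt{2} \sqrt{t}$ ($E{\left(R,t \right)} = \sqrt{2 t} = \sqrt{2} \sqrt{t}$)
$b{\left(B \right)} = \frac{1}{2} - \frac{\sqrt{2} \sqrt{B}}{4}$
$\frac{1}{41886 + b{\left(90 \right)}} = \frac{1}{41886 + \left(\frac{1}{2} - \frac{\sqrt{2} \sqrt{90}}{4}\right)} = \frac{1}{41886 + \left(\frac{1}{2} - \frac{\sqrt{2} \cdot 3 \sqrt{10}}{4}\right)} = \frac{1}{41886 + \left(\frac{1}{2} - \frac{3 \sqrt{5}}{2}\right)} = \frac{1}{\frac{83773}{2} - \frac{3 \sqrt{5}}{2}}$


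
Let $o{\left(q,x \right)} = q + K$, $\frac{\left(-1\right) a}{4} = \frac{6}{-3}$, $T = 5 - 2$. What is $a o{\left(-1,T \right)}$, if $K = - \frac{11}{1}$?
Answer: $-96$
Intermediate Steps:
$T = 3$
$K = -11$ ($K = \left(-11\right) 1 = -11$)
$a = 8$ ($a = - 4 \frac{6}{-3} = - 4 \cdot 6 \left(- \frac{1}{3}\right) = \left(-4\right) \left(-2\right) = 8$)
$o{\left(q,x \right)} = -11 + q$ ($o{\left(q,x \right)} = q - 11 = -11 + q$)
$a o{\left(-1,T \right)} = 8 \left(-11 - 1\right) = 8 \left(-12\right) = -96$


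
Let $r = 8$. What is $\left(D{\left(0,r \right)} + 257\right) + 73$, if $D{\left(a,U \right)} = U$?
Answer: $338$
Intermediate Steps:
$\left(D{\left(0,r \right)} + 257\right) + 73 = \left(8 + 257\right) + 73 = 265 + 73 = 338$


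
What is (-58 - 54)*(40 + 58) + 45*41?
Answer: -9131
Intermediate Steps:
(-58 - 54)*(40 + 58) + 45*41 = -112*98 + 1845 = -10976 + 1845 = -9131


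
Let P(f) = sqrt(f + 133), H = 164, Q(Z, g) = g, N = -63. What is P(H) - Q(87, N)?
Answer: 63 + 3*sqrt(33) ≈ 80.234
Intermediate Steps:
P(f) = sqrt(133 + f)
P(H) - Q(87, N) = sqrt(133 + 164) - 1*(-63) = sqrt(297) + 63 = 3*sqrt(33) + 63 = 63 + 3*sqrt(33)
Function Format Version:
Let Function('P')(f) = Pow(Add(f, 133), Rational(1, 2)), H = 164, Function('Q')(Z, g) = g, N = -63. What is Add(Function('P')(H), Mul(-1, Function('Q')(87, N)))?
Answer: Add(63, Mul(3, Pow(33, Rational(1, 2)))) ≈ 80.234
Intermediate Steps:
Function('P')(f) = Pow(Add(133, f), Rational(1, 2))
Add(Function('P')(H), Mul(-1, Function('Q')(87, N))) = Add(Pow(Add(133, 164), Rational(1, 2)), Mul(-1, -63)) = Add(Pow(297, Rational(1, 2)), 63) = Add(Mul(3, Pow(33, Rational(1, 2))), 63) = Add(63, Mul(3, Pow(33, Rational(1, 2))))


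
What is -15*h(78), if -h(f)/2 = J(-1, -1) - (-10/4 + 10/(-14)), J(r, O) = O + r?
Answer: 255/7 ≈ 36.429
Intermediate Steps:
h(f) = -17/7 (h(f) = -2*((-1 - 1) - (-10/4 + 10/(-14))) = -2*(-2 - (-10*1/4 + 10*(-1/14))) = -2*(-2 - (-5/2 - 5/7)) = -2*(-2 - 1*(-45/14)) = -2*(-2 + 45/14) = -2*17/14 = -17/7)
-15*h(78) = -15*(-17/7) = 255/7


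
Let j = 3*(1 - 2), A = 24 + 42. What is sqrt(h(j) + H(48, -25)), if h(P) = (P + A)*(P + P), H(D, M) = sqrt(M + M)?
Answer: sqrt(-378 + 5*I*sqrt(2)) ≈ 0.1818 + 19.443*I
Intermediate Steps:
A = 66
H(D, M) = sqrt(2)*sqrt(M) (H(D, M) = sqrt(2*M) = sqrt(2)*sqrt(M))
j = -3 (j = 3*(-1) = -3)
h(P) = 2*P*(66 + P) (h(P) = (P + 66)*(P + P) = (66 + P)*(2*P) = 2*P*(66 + P))
sqrt(h(j) + H(48, -25)) = sqrt(2*(-3)*(66 - 3) + sqrt(2)*sqrt(-25)) = sqrt(2*(-3)*63 + sqrt(2)*(5*I)) = sqrt(-378 + 5*I*sqrt(2))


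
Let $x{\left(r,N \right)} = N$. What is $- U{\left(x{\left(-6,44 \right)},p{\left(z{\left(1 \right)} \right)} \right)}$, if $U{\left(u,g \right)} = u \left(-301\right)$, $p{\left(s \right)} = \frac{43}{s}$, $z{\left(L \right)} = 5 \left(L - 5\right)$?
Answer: $13244$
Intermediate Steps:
$z{\left(L \right)} = -25 + 5 L$ ($z{\left(L \right)} = 5 \left(-5 + L\right) = -25 + 5 L$)
$U{\left(u,g \right)} = - 301 u$
$- U{\left(x{\left(-6,44 \right)},p{\left(z{\left(1 \right)} \right)} \right)} = - \left(-301\right) 44 = \left(-1\right) \left(-13244\right) = 13244$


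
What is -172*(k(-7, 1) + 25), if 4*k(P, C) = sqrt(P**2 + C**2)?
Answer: -4300 - 215*sqrt(2) ≈ -4604.1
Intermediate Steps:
k(P, C) = sqrt(C**2 + P**2)/4 (k(P, C) = sqrt(P**2 + C**2)/4 = sqrt(C**2 + P**2)/4)
-172*(k(-7, 1) + 25) = -172*(sqrt(1**2 + (-7)**2)/4 + 25) = -172*(sqrt(1 + 49)/4 + 25) = -172*(sqrt(50)/4 + 25) = -172*((5*sqrt(2))/4 + 25) = -172*(5*sqrt(2)/4 + 25) = -172*(25 + 5*sqrt(2)/4) = -4300 - 215*sqrt(2)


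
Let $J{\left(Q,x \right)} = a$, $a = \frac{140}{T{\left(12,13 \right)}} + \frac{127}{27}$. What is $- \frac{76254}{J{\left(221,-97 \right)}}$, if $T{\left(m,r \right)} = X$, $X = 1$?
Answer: $- \frac{2058858}{3907} \approx -526.97$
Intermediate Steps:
$T{\left(m,r \right)} = 1$
$a = \frac{3907}{27}$ ($a = \frac{140}{1} + \frac{127}{27} = 140 \cdot 1 + 127 \cdot \frac{1}{27} = 140 + \frac{127}{27} = \frac{3907}{27} \approx 144.7$)
$J{\left(Q,x \right)} = \frac{3907}{27}$
$- \frac{76254}{J{\left(221,-97 \right)}} = - \frac{76254}{\frac{3907}{27}} = \left(-76254\right) \frac{27}{3907} = - \frac{2058858}{3907}$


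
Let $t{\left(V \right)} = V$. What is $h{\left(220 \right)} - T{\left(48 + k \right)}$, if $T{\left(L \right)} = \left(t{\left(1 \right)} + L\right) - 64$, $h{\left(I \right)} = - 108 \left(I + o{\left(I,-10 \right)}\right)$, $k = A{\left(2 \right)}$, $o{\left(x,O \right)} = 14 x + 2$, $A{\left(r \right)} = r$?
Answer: $-356603$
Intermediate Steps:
$o{\left(x,O \right)} = 2 + 14 x$
$k = 2$
$h{\left(I \right)} = -216 - 1620 I$ ($h{\left(I \right)} = - 108 \left(I + \left(2 + 14 I\right)\right) = - 108 \left(2 + 15 I\right) = -216 - 1620 I$)
$T{\left(L \right)} = -63 + L$ ($T{\left(L \right)} = \left(1 + L\right) - 64 = -63 + L$)
$h{\left(220 \right)} - T{\left(48 + k \right)} = \left(-216 - 356400\right) - \left(-63 + \left(48 + 2\right)\right) = \left(-216 - 356400\right) - \left(-63 + 50\right) = -356616 - -13 = -356616 + 13 = -356603$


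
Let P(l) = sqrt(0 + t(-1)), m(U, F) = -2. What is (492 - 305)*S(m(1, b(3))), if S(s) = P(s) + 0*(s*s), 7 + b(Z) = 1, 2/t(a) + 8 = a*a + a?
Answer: 187*I/2 ≈ 93.5*I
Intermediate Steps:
t(a) = 2/(-8 + a + a**2) (t(a) = 2/(-8 + (a*a + a)) = 2/(-8 + (a**2 + a)) = 2/(-8 + (a + a**2)) = 2/(-8 + a + a**2))
b(Z) = -6 (b(Z) = -7 + 1 = -6)
P(l) = I/2 (P(l) = sqrt(0 + 2/(-8 - 1 + (-1)**2)) = sqrt(0 + 2/(-8 - 1 + 1)) = sqrt(0 + 2/(-8)) = sqrt(0 + 2*(-1/8)) = sqrt(0 - 1/4) = sqrt(-1/4) = I/2)
S(s) = I/2 (S(s) = I/2 + 0*(s*s) = I/2 + 0*s**2 = I/2 + 0 = I/2)
(492 - 305)*S(m(1, b(3))) = (492 - 305)*(I/2) = 187*(I/2) = 187*I/2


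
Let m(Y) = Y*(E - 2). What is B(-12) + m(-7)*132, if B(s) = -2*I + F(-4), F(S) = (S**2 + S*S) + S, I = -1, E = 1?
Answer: 954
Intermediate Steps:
F(S) = S + 2*S**2 (F(S) = (S**2 + S**2) + S = 2*S**2 + S = S + 2*S**2)
m(Y) = -Y (m(Y) = Y*(1 - 2) = Y*(-1) = -Y)
B(s) = 30 (B(s) = -2*(-1) - 4*(1 + 2*(-4)) = 2 - 4*(1 - 8) = 2 - 4*(-7) = 2 + 28 = 30)
B(-12) + m(-7)*132 = 30 - 1*(-7)*132 = 30 + 7*132 = 30 + 924 = 954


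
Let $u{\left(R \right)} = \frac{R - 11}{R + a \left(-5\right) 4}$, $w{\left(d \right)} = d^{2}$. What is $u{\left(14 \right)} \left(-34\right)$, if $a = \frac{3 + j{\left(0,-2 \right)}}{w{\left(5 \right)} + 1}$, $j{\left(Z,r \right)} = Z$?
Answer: $- \frac{663}{76} \approx -8.7237$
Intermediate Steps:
$a = \frac{3}{26}$ ($a = \frac{3 + 0}{5^{2} + 1} = \frac{3}{25 + 1} = \frac{3}{26} \approx 0.11538$)
$u{\left(R \right)} = \frac{-11 + R}{- \frac{30}{13} + R}$ ($u{\left(R \right)} = \frac{R - 11}{R + \frac{3}{26} \left(-5\right) 4} = \frac{-11 + R}{R - \frac{30}{13}} = \frac{-11 + R}{- \frac{30}{13} + R}$)
$u{\left(14 \right)} \left(-34\right) = \frac{13 \left(-11 + 14\right)}{-30 + 13 \cdot 14} \left(-34\right) = 13 \frac{1}{-30 + 182} \cdot 3 \left(-34\right) = 13 \cdot \frac{1}{152} \cdot 3 \left(-34\right) = \frac{39}{152} \left(-34\right) = - \frac{663}{76}$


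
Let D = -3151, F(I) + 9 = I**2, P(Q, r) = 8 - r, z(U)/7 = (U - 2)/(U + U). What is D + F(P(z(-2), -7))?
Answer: -2935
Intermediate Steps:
z(U) = 7*(-2 + U)/(2*U) (z(U) = 7*((U - 2)/(U + U)) = 7*((-2 + U)/((2*U))) = 7*((-2 + U)*(1/(2*U))) = 7*((-2 + U)/(2*U)) = 7*(-2 + U)/(2*U))
F(I) = -9 + I**2
D + F(P(z(-2), -7)) = -3151 + (-9 + (8 - 1*(-7))**2) = -3151 + (-9 + (8 + 7)**2) = -3151 + (-9 + 15**2) = -3151 + (-9 + 225) = -3151 + 216 = -2935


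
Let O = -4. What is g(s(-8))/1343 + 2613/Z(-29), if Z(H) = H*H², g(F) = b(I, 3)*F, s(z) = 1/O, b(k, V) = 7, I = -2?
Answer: -14207759/131017708 ≈ -0.10844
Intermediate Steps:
s(z) = -¼ (s(z) = 1/(-4) = -¼)
g(F) = 7*F
Z(H) = H³
g(s(-8))/1343 + 2613/Z(-29) = (7*(-¼))/1343 + 2613/((-29)³) = -7/4*1/1343 + 2613/(-24389) = -7/5372 + 2613*(-1/24389) = -7/5372 - 2613/24389 = -14207759/131017708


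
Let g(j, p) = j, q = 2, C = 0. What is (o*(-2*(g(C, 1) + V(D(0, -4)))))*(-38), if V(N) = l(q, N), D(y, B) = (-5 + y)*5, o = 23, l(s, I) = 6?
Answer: 10488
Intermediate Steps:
D(y, B) = -25 + 5*y
V(N) = 6
(o*(-2*(g(C, 1) + V(D(0, -4)))))*(-38) = (23*(-2*(0 + 6)))*(-38) = (23*(-2*6))*(-38) = (23*(-12))*(-38) = -276*(-38) = 10488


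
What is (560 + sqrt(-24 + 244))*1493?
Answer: 836080 + 2986*sqrt(55) ≈ 8.5823e+5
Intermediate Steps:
(560 + sqrt(-24 + 244))*1493 = (560 + sqrt(220))*1493 = (560 + 2*sqrt(55))*1493 = 836080 + 2986*sqrt(55)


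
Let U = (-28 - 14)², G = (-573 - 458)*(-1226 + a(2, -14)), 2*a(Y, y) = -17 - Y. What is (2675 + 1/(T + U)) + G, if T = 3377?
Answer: 13124721093/10282 ≈ 1.2765e+6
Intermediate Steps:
a(Y, y) = -17/2 - Y/2 (a(Y, y) = (-17 - Y)/2 = -17/2 - Y/2)
G = 2547601/2 (G = (-573 - 458)*(-1226 + (-17/2 - ½*2)) = -1031*(-1226 + (-17/2 - 1)) = -1031*(-1226 - 19/2) = -1031*(-2471/2) = 2547601/2 ≈ 1.2738e+6)
U = 1764 (U = (-42)² = 1764)
(2675 + 1/(T + U)) + G = (2675 + 1/(3377 + 1764)) + 2547601/2 = (2675 + 1/5141) + 2547601/2 = 13752176/5141 + 2547601/2 = 13124721093/10282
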